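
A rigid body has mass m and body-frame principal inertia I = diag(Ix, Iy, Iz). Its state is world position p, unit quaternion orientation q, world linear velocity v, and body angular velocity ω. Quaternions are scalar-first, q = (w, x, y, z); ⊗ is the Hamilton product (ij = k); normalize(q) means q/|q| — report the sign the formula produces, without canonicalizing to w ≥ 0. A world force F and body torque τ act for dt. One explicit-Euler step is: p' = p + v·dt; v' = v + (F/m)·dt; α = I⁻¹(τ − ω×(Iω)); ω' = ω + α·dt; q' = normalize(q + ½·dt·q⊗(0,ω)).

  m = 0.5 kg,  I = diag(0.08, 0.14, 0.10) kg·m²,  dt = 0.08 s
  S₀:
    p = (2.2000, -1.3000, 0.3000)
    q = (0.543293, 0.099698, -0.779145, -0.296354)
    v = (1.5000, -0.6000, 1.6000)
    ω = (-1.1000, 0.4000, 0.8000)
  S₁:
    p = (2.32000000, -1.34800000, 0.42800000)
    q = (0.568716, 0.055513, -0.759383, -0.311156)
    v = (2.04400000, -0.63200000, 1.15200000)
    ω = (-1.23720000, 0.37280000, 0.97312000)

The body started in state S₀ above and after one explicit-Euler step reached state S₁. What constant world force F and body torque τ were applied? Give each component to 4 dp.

Δv = v₁−v₀ = (0.54400000, -0.03200000, -0.44800000)
applied force F = (3.4000, -0.2000, -2.8000)
rate change Δω = (-0.13720000, -0.02720000, 0.17312000)
τ = I·(Δω/dt) + ω₀×(Iω₀) = (-0.1500, -0.0300, 0.1900)

F = (3.4000, -0.2000, -2.8000)
τ = (-0.1500, -0.0300, 0.1900)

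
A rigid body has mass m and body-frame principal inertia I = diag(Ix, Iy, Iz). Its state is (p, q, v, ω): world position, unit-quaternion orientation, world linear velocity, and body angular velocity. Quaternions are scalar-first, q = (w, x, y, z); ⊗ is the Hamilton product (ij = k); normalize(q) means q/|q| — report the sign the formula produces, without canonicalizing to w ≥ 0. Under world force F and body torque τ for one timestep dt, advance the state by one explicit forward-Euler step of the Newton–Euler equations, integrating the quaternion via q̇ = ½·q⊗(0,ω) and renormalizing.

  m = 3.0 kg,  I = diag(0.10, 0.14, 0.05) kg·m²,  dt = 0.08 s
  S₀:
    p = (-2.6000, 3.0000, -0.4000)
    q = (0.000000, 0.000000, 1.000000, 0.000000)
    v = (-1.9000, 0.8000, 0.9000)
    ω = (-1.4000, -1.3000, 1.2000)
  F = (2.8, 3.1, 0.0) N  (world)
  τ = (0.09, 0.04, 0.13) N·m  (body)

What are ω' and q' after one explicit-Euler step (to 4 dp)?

ω' = (-1.4403, -1.2291, 1.2915)
q' = (0.0518, 0.0478, 0.9960, 0.0558)

ω×(Iω) gyroscopic = (0.1404, -0.0840, 0.0728)
(τ − ω×Iω)/I = (-0.5040, 0.8857, 1.1440)
new body rate ω' = (-1.4403, -1.2291, 1.2915)
q⊗(0,ω) = (1.3000000, 1.2000000, 0.0000000, 1.4000000)
q' = normalize(q + ½dt·q⊗(0,ω)) = (0.0518, 0.0478, 0.9960, 0.0558)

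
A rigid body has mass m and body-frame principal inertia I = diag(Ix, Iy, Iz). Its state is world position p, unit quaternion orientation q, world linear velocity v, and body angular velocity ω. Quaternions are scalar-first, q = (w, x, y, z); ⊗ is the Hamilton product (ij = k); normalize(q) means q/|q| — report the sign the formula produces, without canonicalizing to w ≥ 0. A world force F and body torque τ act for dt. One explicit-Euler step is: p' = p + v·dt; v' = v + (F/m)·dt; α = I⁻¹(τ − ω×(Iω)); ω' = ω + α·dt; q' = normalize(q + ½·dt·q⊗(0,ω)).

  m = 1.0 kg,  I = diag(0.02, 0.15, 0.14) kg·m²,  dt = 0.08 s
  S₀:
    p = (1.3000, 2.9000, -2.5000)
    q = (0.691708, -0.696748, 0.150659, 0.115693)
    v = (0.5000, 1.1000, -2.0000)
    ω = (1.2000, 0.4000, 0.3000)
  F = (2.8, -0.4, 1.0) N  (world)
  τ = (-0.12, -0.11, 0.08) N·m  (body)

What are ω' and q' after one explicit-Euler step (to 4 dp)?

ω' = (0.7248, 0.3644, 0.3101)
q' = (0.7204, -0.6627, 0.1754, 0.1055)

ω×(Iω) gyroscopic = (-0.0012, -0.0432, 0.0624)
α = I⁻¹(τ − ω×Iω) = (-5.9400, -0.4453, 0.1257)
new body rate ω' = (0.7248, 0.3644, 0.3101)
2q̇ = q⊗(0,ω) = (0.7411261, 0.8289701, 0.6245392, -0.2519776)
updated quaternion q' = (0.7204, -0.6627, 0.1754, 0.1055)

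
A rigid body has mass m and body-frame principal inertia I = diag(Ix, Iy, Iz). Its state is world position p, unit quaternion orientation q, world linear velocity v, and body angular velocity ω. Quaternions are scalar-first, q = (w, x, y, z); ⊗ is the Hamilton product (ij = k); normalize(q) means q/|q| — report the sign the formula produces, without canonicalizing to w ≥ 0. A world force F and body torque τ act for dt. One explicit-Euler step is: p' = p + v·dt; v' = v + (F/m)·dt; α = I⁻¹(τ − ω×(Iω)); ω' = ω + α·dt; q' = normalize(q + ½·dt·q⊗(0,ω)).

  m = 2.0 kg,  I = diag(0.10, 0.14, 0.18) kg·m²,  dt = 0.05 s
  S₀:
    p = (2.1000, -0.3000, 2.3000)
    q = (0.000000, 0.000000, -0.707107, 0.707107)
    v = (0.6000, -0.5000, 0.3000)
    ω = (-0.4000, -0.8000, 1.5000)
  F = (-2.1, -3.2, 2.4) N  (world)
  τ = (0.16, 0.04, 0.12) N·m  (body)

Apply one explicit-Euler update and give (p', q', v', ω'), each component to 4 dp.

p' = (2.1300, -0.3250, 2.3150)
q' = (-0.0406, -0.0124, -0.7135, 0.6994)
v' = (0.5475, -0.5800, 0.3600)
ω' = (-0.2960, -0.8029, 1.5298)

p' = p + v·dt = (2.1300, -0.3250, 2.3150)
new velocity v' = (0.5475, -0.5800, 0.3600)
precession coupling ω×(Iω) = (-0.0480, 0.0480, 0.0128)
(τ − ω×Iω)/I = (2.0800, -0.0571, 0.5956)
ω' = ω + α·dt = (-0.2960, -0.8029, 1.5298)
2q̇ = q⊗(0,ω) = (-1.6263461, -0.4949749, -0.2828428, -0.2828428)
updated quaternion q' = (-0.0406, -0.0124, -0.7135, 0.6994)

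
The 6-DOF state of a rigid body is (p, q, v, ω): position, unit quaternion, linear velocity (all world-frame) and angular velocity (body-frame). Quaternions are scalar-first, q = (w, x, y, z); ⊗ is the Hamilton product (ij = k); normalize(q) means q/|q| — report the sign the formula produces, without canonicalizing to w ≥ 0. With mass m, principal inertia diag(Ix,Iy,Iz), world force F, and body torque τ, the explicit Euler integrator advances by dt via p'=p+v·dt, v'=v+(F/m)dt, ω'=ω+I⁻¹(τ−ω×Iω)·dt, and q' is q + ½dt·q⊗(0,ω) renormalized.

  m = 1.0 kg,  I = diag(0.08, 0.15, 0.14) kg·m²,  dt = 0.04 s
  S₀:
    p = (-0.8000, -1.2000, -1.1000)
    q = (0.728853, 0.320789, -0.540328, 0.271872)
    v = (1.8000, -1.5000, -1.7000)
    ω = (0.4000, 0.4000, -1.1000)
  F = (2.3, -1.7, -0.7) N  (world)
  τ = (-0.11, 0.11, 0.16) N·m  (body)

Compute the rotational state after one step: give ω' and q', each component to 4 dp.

(τ − ω×Iω)/I = (-1.4300, 0.5573, 1.0629)
new body rate ω' = (0.3428, 0.4223, -1.0575)
q⊗(0,ω) = (0.3868748, 0.7771532, 0.7531579, -0.4572915)
updated quaternion q' = (0.7364, 0.3362, -0.5251, 0.2626)

ω' = (0.3428, 0.4223, -1.0575)
q' = (0.7364, 0.3362, -0.5251, 0.2626)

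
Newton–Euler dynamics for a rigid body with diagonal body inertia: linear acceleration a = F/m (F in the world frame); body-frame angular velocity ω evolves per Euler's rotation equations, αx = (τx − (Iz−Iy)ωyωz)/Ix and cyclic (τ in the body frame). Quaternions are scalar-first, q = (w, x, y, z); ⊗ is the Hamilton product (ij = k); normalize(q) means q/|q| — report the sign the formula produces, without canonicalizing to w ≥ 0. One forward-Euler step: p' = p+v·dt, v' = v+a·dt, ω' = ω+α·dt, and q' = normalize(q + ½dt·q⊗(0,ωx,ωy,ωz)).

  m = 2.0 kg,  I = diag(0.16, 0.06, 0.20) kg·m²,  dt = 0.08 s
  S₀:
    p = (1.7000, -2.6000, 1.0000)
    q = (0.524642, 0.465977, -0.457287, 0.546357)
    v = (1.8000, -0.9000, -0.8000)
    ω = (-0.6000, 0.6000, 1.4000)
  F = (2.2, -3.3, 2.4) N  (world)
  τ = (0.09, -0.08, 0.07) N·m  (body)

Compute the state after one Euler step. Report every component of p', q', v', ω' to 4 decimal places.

p' = (1.8440, -2.6720, 0.9360)
q' = (0.5151, 0.4138, -0.4829, 0.5747)
v' = (1.8880, -1.0320, -0.7040)
ω' = (-0.6138, 0.4485, 1.4136)

gyro term ω×Iω = (0.1176, 0.0336, 0.0360)
angular accel α = (-0.1725, -1.8933, 0.1700)
ω' = ω + α·dt = (-0.6138, 0.4485, 1.4136)
q⊗(0,ω) = (-0.2109414, -1.2828012, -0.6653968, 0.7397128)
q + ½dt·q⊗(0,ω), renormalized = (0.5151, 0.4138, -0.4829, 0.5747)
linear accel F/m = (1.1000, -1.6500, 1.2000)
p + v·dt = (1.8440, -2.6720, 0.9360)
new velocity v' = (1.8880, -1.0320, -0.7040)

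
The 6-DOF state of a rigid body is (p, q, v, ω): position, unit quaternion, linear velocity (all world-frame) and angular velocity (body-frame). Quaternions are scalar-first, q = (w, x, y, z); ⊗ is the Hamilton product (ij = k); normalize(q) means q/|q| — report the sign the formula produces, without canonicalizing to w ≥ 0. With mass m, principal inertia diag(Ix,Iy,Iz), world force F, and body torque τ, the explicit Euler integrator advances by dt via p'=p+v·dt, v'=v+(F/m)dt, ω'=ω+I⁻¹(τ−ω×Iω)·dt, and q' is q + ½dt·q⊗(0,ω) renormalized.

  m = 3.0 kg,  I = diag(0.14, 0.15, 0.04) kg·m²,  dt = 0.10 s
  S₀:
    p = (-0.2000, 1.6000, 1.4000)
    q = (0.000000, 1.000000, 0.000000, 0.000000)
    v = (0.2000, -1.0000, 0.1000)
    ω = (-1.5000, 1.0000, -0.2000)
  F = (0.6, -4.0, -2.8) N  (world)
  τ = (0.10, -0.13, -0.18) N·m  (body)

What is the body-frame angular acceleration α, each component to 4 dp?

α = (0.5571, -1.0667, -4.1250)

gyro term ω×Iω = (0.0220, 0.0300, -0.0150)
angular accel α = (0.5571, -1.0667, -4.1250)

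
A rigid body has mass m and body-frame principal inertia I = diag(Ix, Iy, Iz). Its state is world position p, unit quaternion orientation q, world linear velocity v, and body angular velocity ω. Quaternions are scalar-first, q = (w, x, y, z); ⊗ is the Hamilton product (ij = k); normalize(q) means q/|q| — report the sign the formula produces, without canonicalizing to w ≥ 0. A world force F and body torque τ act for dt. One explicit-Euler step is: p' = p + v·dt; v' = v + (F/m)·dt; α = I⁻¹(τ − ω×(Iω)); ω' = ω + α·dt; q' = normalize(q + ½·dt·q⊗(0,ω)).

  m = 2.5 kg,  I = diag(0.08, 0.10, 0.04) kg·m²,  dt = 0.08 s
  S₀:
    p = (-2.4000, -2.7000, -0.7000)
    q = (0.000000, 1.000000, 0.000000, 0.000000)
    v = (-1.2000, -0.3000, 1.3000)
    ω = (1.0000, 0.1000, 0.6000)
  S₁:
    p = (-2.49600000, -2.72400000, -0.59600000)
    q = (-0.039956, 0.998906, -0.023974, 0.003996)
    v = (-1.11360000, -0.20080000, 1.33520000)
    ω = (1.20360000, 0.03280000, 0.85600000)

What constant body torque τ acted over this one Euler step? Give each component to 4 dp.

rate change Δω = (0.20360000, -0.06720000, 0.25600000)
ω₀×(Iω₀) = (-0.0036, 0.0240, 0.0020)
I·α + gyro = (0.2000, -0.0600, 0.1300)

τ = (0.2000, -0.0600, 0.1300)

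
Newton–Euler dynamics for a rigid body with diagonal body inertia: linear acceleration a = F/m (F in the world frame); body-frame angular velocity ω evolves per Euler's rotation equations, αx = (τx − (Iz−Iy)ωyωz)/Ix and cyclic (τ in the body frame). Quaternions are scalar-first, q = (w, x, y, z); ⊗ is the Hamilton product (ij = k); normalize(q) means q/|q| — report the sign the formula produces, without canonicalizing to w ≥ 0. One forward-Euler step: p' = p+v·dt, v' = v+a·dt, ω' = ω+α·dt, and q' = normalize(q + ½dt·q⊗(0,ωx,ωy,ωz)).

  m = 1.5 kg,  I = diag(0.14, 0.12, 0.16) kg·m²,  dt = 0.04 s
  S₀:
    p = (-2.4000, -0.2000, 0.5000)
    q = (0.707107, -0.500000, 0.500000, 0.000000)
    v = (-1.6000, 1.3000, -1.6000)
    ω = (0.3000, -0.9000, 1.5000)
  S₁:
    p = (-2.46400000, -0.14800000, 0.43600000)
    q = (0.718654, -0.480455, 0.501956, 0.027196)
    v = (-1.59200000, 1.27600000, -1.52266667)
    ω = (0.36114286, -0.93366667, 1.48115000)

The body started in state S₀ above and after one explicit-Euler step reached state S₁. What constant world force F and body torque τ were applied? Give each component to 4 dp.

v₁ − v₀ = (0.00800000, -0.02400000, 0.07733333)
F = m·Δv/dt = (0.3000, -0.9000, 2.9000)
Δω = ω₁−ω₀ = (0.06114286, -0.03366667, -0.01885000)
I·α + gyro = (0.1600, -0.1100, -0.0700)

F = (0.3000, -0.9000, 2.9000)
τ = (0.1600, -0.1100, -0.0700)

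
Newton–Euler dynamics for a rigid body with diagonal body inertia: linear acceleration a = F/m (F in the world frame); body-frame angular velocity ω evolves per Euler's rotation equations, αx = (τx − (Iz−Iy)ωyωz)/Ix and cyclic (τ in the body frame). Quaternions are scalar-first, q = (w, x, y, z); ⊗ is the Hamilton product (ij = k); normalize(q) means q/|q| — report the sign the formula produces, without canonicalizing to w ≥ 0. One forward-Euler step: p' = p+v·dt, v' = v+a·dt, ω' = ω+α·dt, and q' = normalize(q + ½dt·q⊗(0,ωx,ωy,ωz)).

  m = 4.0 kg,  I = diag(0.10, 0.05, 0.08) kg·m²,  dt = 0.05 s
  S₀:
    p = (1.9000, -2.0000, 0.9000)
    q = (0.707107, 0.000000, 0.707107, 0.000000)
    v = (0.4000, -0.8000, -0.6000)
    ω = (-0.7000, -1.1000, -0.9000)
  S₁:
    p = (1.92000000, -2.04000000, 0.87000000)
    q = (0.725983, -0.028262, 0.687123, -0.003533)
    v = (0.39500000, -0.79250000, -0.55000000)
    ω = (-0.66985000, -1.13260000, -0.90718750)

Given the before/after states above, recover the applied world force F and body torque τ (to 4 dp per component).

F = (-0.4000, 0.6000, 4.0000)
τ = (0.0900, -0.0200, -0.0500)

Δv = v₁−v₀ = (-0.00500000, 0.00750000, 0.05000000)
applied force F = (-0.4000, 0.6000, 4.0000)
ω₁ − ω₀ = (0.03015000, -0.03260000, -0.00718750)
τ = I·(Δω/dt) + ω₀×(Iω₀) = (0.0900, -0.0200, -0.0500)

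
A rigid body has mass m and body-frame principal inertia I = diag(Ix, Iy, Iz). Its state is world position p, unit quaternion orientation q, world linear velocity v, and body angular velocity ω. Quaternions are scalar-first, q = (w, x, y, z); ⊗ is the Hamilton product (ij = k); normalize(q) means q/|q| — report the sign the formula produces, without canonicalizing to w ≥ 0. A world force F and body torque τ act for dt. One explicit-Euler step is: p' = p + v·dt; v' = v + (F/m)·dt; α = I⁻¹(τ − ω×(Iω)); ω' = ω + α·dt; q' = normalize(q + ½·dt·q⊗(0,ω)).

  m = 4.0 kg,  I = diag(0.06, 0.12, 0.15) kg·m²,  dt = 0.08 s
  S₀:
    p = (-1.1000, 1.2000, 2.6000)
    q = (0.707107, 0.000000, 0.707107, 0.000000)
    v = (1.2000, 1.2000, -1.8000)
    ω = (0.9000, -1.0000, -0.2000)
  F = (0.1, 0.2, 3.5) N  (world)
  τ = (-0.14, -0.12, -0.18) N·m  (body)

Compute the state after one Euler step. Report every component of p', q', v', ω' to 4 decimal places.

a = (0.0250, 0.0500, 0.8750)
p + v·dt = (-1.0040, 1.2960, 2.4560)
new velocity v' = (1.2020, 1.2040, -1.7300)
angular accel α = (-2.4333, -1.1350, -0.8400)
new body rate ω' = (0.7053, -1.0908, -0.2672)
q⊗(0,ω) = (0.7071070, 0.4949749, -0.7071070, -0.7778177)
q' = normalize(q + ½dt·q⊗(0,ω)) = (0.7343, 0.0198, 0.6778, -0.0311)

p' = (-1.0040, 1.2960, 2.4560)
q' = (0.7343, 0.0198, 0.6778, -0.0311)
v' = (1.2020, 1.2040, -1.7300)
ω' = (0.7053, -1.0908, -0.2672)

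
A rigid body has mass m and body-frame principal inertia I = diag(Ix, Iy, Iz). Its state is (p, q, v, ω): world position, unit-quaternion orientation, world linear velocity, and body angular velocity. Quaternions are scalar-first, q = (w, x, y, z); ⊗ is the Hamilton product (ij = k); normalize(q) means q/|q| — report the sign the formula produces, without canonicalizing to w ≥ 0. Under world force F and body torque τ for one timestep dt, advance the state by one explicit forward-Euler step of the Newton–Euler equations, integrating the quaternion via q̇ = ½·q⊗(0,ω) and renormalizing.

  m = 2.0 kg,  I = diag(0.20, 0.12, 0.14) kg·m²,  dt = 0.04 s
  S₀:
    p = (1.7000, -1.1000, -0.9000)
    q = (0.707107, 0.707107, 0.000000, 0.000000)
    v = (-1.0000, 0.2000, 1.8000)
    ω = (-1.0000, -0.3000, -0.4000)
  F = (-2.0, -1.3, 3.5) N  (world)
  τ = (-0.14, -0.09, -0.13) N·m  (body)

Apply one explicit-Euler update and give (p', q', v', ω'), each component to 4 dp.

p' = (1.6600, -1.0920, -0.8280)
q' = (0.7211, 0.6928, 0.0014, -0.0099)
v' = (-1.0400, 0.1740, 1.8700)
ω' = (-1.0285, -0.3380, -0.4303)

ω×(Iω) gyroscopic = (0.0024, 0.0240, -0.0240)
α = I⁻¹(τ − ω×Iω) = (-0.7120, -0.9500, -0.7571)
ω + α·dt = (-1.0285, -0.3380, -0.4303)
q⊗(0,ω) = (0.7071070, -0.7071070, 0.0707107, -0.4949749)
q + ½dt·q⊗(0,ω), renormalized = (0.7211, 0.6928, 0.0014, -0.0099)
linear accel F/m = (-1.0000, -0.6500, 1.7500)
p' = p + v·dt = (1.6600, -1.0920, -0.8280)
new velocity v' = (-1.0400, 0.1740, 1.8700)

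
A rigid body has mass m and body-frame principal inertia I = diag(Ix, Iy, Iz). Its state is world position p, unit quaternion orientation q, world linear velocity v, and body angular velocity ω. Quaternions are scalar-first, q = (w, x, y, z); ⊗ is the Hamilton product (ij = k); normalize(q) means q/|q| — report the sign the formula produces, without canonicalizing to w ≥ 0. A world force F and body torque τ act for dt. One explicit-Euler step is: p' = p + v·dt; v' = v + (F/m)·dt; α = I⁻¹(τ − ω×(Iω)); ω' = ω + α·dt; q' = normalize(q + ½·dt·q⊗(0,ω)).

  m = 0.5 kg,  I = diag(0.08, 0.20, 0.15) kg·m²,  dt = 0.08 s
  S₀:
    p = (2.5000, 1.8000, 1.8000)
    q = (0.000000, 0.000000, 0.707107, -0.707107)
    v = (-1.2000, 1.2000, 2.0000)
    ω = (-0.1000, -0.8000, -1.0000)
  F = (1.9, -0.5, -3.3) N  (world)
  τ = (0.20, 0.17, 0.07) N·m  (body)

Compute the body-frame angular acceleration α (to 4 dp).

α = (3.0000, 0.8850, 0.4027)

precession coupling ω×(Iω) = (-0.0400, -0.0070, 0.0096)
α = I⁻¹(τ − ω×Iω) = (3.0000, 0.8850, 0.4027)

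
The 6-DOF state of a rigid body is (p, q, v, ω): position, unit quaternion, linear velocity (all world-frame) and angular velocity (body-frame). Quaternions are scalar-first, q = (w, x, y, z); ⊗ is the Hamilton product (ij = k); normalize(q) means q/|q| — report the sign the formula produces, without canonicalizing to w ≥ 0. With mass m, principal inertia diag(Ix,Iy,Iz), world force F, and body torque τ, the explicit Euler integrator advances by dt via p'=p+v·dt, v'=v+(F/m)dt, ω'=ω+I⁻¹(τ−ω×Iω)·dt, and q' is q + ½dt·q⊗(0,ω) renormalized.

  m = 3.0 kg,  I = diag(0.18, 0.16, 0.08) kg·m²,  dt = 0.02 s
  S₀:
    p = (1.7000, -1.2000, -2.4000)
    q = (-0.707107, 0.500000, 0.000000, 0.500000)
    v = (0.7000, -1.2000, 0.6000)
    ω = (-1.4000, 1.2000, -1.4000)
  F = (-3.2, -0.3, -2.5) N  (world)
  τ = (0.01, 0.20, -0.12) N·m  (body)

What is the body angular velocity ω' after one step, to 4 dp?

precession coupling ω×(Iω) = (0.1344, 0.1960, 0.0336)
α = I⁻¹(τ − ω×Iω) = (-0.6911, 0.0250, -1.9200)
ω' = ω + α·dt = (-1.4138, 1.2005, -1.4384)

ω' = (-1.4138, 1.2005, -1.4384)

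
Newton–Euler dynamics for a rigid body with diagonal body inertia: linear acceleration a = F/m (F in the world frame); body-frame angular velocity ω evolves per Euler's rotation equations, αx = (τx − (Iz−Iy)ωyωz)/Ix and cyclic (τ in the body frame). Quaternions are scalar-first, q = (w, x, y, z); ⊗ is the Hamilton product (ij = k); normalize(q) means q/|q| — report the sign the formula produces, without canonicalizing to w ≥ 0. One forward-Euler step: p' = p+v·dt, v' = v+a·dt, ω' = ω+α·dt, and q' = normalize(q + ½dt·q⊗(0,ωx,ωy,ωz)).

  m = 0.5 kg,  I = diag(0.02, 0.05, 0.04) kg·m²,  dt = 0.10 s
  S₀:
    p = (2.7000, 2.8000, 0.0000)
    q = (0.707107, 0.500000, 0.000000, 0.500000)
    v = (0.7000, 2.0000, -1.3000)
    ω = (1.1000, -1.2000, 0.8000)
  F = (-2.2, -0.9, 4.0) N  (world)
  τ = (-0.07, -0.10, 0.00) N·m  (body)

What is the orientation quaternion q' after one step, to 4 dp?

q' = (0.6569, 0.5666, -0.0348, 0.4962)

2q̇ = q⊗(0,ω) = (-0.9500000, 1.3778177, -0.6985284, -0.0343144)
updated quaternion q' = (0.6569, 0.5666, -0.0348, 0.4962)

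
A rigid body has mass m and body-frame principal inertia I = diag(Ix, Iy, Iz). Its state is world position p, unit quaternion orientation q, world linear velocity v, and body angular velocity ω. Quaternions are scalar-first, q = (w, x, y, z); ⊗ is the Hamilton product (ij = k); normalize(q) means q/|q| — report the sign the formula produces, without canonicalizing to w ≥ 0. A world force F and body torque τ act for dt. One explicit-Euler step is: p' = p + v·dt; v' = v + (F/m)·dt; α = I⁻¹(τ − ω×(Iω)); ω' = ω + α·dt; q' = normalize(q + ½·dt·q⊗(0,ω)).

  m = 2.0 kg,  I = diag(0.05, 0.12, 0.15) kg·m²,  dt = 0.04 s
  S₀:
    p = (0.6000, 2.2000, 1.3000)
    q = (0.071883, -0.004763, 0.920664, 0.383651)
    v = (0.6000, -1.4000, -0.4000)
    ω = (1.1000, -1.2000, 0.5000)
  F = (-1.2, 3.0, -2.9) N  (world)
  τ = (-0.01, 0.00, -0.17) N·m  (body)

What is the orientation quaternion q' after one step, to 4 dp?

2q̇ = q⊗(0,ω) = (0.9182106, 0.9997845, 0.3381380, -0.9710733)
updated quaternion q' = (0.0902, 0.0152, 0.9269, 0.3640)

q' = (0.0902, 0.0152, 0.9269, 0.3640)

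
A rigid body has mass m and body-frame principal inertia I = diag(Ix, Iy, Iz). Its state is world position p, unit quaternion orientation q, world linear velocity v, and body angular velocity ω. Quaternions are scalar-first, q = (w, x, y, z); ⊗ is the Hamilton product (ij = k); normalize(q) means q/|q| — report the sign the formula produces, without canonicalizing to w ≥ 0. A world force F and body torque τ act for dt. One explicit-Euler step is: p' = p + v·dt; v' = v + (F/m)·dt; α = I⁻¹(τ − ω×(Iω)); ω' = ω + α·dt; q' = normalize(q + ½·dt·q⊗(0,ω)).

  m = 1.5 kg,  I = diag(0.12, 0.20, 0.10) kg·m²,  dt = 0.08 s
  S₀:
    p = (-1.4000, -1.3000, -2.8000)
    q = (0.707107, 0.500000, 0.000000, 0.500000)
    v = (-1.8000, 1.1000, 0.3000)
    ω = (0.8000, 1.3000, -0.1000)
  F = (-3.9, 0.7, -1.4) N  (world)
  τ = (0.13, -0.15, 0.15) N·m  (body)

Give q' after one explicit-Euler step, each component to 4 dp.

q' = (0.6918, 0.4957, 0.0547, 0.5222)

2q̇ = q⊗(0,ω) = (-0.3500000, -0.0843144, 1.3692391, 0.5792893)
q' = normalize(q + ½dt·q⊗(0,ω)) = (0.6918, 0.4957, 0.0547, 0.5222)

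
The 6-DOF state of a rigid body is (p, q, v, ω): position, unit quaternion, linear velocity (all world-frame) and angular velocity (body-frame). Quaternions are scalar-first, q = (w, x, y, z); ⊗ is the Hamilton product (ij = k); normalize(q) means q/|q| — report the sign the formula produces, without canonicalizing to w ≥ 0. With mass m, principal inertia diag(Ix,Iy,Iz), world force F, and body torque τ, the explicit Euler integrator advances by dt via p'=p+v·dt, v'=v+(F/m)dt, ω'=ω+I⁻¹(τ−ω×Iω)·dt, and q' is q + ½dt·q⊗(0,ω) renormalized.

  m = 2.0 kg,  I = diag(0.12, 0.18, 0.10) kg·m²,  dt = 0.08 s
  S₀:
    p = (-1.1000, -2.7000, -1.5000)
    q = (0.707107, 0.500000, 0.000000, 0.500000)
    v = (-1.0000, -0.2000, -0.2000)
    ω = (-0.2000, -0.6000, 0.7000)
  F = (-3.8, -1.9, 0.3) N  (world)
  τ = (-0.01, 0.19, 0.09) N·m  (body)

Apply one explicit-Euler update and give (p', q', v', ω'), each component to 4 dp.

p' = (-1.1800, -2.7160, -1.5160)
q' = (0.6966, 0.5060, -0.0349, 0.5074)
v' = (-1.1520, -0.2760, -0.1880)
ω' = (-0.2291, -0.5143, 0.7662)

linear accel F/m = (-1.9000, -0.9500, 0.1500)
new position p' = (-1.1800, -2.7160, -1.5160)
new velocity v' = (-1.1520, -0.2760, -0.1880)
ω×(Iω) gyroscopic = (0.0336, -0.0028, 0.0072)
α = I⁻¹(τ − ω×Iω) = (-0.3633, 1.0711, 0.8280)
ω' = ω + α·dt = (-0.2291, -0.5143, 0.7662)
2q̇ = q⊗(0,ω) = (-0.2500000, 0.1585786, -0.8742642, 0.1949749)
q' = normalize(q + ½dt·q⊗(0,ω)) = (0.6966, 0.5060, -0.0349, 0.5074)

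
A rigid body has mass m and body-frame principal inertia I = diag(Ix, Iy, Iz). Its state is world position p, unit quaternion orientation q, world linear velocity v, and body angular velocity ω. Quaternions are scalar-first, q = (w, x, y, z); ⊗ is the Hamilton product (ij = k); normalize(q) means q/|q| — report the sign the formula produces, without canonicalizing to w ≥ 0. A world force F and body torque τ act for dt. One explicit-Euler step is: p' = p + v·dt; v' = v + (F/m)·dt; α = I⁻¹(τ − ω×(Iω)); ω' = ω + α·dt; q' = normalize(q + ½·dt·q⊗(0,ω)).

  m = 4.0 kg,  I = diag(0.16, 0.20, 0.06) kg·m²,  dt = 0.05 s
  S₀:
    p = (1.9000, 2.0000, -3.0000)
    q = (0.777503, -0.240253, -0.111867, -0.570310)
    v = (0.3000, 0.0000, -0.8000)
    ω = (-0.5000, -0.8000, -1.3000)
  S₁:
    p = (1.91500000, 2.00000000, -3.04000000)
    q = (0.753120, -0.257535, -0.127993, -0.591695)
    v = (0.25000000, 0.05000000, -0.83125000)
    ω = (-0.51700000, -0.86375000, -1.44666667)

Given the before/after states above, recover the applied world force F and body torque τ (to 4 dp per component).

v₁ − v₀ = (-0.05000000, 0.05000000, -0.03125000)
applied force F = (-4.0000, 4.0000, -2.5000)
Δω = ω₁−ω₀ = (-0.01700000, -0.06375000, -0.14666667)
τ = I·(Δω/dt) + ω₀×(Iω₀) = (-0.2000, -0.1900, -0.1600)

F = (-4.0000, 4.0000, -2.5000)
τ = (-0.2000, -0.1900, -0.1600)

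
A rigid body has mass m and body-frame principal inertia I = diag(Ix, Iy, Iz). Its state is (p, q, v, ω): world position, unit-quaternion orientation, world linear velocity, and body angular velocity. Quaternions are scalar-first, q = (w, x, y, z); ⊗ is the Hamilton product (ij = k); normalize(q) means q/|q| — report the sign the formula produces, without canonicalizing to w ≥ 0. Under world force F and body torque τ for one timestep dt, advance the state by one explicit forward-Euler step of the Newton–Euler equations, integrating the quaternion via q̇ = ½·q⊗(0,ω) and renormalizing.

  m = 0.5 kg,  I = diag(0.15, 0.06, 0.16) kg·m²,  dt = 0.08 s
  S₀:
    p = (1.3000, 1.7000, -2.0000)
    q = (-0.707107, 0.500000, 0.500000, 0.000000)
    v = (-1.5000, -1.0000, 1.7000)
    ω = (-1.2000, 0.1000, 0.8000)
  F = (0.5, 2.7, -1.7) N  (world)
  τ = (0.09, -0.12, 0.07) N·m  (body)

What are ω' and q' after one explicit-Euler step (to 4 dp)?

ω' = (-1.1563, -0.0728, 0.8296)
q' = (-0.6840, 0.5490, 0.4804, 0.0034)

(τ − ω×Iω)/I = (0.5467, -2.1600, 0.3700)
ω + α·dt = (-1.1563, -0.0728, 0.8296)
2q̇ = q⊗(0,ω) = (0.5500000, 1.2485284, -0.4707107, 0.0843144)
updated quaternion q' = (-0.6840, 0.5490, 0.4804, 0.0034)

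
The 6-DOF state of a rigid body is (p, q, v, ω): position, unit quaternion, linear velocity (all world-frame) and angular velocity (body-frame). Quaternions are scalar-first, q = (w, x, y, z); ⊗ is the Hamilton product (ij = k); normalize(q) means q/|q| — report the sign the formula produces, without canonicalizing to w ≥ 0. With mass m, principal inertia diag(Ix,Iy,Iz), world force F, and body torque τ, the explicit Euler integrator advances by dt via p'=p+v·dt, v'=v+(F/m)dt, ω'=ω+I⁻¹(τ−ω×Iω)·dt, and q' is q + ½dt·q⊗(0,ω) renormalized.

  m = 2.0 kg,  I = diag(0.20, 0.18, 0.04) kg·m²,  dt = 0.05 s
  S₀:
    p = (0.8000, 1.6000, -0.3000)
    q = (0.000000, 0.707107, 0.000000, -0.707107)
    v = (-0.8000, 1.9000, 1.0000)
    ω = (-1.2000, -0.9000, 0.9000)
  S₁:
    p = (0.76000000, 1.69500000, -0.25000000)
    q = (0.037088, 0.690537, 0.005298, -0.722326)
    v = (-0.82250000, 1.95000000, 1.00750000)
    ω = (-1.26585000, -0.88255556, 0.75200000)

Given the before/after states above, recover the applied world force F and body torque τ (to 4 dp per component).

F = (-0.9000, 2.0000, 0.3000)
τ = (-0.1500, -0.1100, -0.1400)

Δv = v₁−v₀ = (-0.02250000, 0.05000000, 0.00750000)
applied force F = (-0.9000, 2.0000, 0.3000)
Δω = ω₁−ω₀ = (-0.06585000, 0.01744444, -0.14800000)
gyro term ω₀×Iω₀ = (0.1134, -0.1728, -0.0216)
applied torque τ = (-0.1500, -0.1100, -0.1400)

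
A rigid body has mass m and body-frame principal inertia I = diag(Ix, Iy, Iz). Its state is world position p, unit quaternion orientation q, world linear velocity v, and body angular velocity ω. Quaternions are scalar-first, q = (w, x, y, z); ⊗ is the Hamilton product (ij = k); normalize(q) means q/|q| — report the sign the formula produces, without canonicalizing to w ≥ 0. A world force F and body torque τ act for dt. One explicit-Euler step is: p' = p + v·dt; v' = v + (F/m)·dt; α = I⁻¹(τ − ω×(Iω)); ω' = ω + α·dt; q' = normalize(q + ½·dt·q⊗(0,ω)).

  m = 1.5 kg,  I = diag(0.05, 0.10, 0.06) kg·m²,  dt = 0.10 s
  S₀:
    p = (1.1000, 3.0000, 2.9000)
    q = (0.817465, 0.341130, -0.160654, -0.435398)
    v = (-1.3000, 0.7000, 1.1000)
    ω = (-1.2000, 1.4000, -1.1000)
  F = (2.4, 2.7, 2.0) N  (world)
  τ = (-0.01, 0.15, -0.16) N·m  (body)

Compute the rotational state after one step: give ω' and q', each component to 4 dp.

ω×(Iω) gyroscopic = (0.0616, -0.0132, -0.0840)
(τ − ω×Iω)/I = (-1.4320, 1.6320, -1.2667)
ω' = ω + α·dt = (-1.3432, 1.5632, -1.2267)
q⊗(0,ω) = (0.1553338, -0.1946814, 2.0421716, -0.6144143)
updated quaternion q' = (0.8205, 0.3295, -0.0582, -0.4635)

ω' = (-1.3432, 1.5632, -1.2267)
q' = (0.8205, 0.3295, -0.0582, -0.4635)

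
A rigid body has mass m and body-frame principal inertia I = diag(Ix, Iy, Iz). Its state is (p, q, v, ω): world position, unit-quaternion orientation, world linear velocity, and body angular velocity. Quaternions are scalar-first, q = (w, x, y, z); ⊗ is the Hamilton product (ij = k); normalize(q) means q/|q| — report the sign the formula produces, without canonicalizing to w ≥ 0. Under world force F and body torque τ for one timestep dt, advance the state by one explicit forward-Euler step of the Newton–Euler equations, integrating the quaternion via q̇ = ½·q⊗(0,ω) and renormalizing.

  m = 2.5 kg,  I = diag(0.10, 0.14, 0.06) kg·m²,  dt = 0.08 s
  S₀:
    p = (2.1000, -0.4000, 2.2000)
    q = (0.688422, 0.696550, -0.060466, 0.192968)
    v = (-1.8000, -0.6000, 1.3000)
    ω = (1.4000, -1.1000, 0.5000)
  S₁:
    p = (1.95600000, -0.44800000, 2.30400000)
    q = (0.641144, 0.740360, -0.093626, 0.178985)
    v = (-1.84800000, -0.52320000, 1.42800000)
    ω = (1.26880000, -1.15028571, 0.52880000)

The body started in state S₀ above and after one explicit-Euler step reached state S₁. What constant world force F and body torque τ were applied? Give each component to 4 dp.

rate change Δω = (-0.13120000, -0.05028571, 0.02880000)
gyro term ω₀×Iω₀ = (0.0440, 0.0280, -0.0616)
I·α + gyro = (-0.1200, -0.0600, -0.0400)
Δv = v₁−v₀ = (-0.04800000, 0.07680000, 0.12800000)
applied force F = (-1.5000, 2.4000, 4.0000)

F = (-1.5000, 2.4000, 4.0000)
τ = (-0.1200, -0.0600, -0.0400)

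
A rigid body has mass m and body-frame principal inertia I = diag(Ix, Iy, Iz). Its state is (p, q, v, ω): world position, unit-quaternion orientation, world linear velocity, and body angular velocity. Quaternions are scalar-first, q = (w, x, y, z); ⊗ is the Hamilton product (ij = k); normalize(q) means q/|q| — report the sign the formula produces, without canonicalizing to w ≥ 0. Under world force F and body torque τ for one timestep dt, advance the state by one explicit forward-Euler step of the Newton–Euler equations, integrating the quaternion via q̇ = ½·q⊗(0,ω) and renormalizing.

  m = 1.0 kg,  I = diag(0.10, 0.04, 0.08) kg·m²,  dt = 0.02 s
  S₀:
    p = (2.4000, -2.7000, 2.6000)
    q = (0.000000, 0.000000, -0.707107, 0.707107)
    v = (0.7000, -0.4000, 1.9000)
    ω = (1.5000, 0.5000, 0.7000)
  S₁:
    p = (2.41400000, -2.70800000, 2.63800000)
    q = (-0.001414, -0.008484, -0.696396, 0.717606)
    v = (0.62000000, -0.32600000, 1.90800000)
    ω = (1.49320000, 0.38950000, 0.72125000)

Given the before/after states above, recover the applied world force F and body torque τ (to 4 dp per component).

F = (-4.0000, 3.7000, 0.4000)
τ = (-0.0200, -0.2000, 0.0400)

rate change Δω = (-0.00680000, -0.11050000, 0.02125000)
ω₀×(Iω₀) = (0.0140, 0.0210, -0.0450)
applied torque τ = (-0.0200, -0.2000, 0.0400)
v₁ − v₀ = (-0.08000000, 0.07400000, 0.00800000)
m·(v₁−v₀)/dt = (-4.0000, 3.7000, 0.4000)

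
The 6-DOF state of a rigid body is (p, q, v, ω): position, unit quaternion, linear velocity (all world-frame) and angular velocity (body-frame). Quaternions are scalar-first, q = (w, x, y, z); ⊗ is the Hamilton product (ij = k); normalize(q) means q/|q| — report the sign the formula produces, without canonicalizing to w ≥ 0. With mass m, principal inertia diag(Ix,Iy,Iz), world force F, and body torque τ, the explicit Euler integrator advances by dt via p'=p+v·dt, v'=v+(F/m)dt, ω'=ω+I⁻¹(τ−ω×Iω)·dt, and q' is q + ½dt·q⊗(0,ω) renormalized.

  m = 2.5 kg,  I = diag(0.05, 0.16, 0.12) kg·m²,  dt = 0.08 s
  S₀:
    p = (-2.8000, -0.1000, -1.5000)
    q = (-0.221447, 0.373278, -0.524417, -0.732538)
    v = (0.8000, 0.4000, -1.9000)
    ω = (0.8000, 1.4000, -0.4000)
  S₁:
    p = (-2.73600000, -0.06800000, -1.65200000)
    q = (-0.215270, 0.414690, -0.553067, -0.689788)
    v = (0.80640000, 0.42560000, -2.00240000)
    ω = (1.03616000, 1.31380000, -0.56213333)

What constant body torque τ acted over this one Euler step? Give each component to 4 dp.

ω₁ − ω₀ = (0.23616000, -0.08620000, -0.16213333)
ω₀×(Iω₀) = (0.0224, 0.0224, 0.1232)
applied torque τ = (0.1700, -0.1500, -0.1200)

τ = (0.1700, -0.1500, -0.1200)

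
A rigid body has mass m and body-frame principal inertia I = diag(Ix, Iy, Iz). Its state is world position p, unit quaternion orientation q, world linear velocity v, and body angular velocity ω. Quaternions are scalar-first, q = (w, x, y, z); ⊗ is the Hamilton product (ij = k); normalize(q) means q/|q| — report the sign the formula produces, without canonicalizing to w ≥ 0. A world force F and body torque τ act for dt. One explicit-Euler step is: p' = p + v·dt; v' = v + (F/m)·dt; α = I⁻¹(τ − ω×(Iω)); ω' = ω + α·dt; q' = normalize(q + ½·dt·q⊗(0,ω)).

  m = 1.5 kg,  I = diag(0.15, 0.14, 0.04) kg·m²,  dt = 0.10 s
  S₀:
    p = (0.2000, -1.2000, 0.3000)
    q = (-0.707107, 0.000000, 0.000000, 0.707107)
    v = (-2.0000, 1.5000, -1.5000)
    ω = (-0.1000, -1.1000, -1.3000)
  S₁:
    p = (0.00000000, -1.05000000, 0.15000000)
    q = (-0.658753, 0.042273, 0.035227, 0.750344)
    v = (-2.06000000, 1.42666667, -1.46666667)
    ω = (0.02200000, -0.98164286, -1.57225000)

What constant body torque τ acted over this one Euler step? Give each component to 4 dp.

Δω = ω₁−ω₀ = (0.12200000, 0.11835714, -0.27225000)
τ = I·(Δω/dt) + ω₀×(Iω₀) = (0.0400, 0.1800, -0.1100)

τ = (0.0400, 0.1800, -0.1100)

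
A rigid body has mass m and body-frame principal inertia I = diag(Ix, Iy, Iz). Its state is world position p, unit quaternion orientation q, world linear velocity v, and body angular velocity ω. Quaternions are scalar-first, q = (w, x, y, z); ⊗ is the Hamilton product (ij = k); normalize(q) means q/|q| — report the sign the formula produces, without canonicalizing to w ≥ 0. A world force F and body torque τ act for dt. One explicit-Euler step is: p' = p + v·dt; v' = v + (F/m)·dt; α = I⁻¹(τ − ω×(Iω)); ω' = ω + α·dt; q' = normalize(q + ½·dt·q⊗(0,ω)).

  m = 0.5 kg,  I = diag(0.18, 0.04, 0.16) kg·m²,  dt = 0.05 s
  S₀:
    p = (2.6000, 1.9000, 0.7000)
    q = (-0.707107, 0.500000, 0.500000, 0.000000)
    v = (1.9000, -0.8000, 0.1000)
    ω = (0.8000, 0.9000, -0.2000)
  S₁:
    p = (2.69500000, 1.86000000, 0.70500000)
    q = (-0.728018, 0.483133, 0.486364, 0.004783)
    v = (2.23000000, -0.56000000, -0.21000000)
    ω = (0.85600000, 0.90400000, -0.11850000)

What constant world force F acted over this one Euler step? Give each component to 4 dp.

F = (3.3000, 2.4000, -3.1000)

velocity change Δv = (0.33000000, 0.24000000, -0.31000000)
m·(v₁−v₀)/dt = (3.3000, 2.4000, -3.1000)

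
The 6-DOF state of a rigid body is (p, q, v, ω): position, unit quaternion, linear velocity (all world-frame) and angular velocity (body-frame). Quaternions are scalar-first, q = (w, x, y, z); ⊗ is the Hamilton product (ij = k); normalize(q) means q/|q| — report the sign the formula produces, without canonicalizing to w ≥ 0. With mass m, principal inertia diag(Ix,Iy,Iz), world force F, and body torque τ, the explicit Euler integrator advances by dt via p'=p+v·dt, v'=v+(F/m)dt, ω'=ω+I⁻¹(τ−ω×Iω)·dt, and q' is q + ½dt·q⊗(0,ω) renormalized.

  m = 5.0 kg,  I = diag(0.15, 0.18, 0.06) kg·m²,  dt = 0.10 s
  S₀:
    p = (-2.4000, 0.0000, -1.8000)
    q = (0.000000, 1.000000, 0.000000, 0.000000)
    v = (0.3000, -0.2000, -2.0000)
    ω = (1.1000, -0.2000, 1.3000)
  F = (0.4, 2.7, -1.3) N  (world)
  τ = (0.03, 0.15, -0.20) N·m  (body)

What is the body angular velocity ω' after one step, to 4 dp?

(τ − ω×Iω)/I = (-0.0080, 0.1183, -3.2233)
ω + α·dt = (1.0992, -0.1882, 0.9777)

ω' = (1.0992, -0.1882, 0.9777)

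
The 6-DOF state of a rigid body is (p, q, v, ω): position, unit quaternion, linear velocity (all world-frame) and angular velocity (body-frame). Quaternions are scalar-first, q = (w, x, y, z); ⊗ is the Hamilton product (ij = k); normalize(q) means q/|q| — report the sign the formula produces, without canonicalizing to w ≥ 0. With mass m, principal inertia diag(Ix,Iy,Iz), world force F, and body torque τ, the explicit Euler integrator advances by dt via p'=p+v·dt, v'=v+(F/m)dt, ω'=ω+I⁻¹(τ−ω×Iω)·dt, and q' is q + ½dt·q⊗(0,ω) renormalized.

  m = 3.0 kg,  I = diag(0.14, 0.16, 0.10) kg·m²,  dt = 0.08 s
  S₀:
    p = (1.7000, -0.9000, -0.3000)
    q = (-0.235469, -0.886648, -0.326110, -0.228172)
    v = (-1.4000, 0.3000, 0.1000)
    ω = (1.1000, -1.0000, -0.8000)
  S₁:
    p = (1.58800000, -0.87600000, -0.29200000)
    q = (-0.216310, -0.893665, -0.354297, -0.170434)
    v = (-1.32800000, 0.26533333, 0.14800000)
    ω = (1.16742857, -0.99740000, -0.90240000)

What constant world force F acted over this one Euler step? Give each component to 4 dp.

F = (2.7000, -1.3000, 1.8000)

velocity change Δv = (0.07200000, -0.03466667, 0.04800000)
m·(v₁−v₀)/dt = (2.7000, -1.3000, 1.8000)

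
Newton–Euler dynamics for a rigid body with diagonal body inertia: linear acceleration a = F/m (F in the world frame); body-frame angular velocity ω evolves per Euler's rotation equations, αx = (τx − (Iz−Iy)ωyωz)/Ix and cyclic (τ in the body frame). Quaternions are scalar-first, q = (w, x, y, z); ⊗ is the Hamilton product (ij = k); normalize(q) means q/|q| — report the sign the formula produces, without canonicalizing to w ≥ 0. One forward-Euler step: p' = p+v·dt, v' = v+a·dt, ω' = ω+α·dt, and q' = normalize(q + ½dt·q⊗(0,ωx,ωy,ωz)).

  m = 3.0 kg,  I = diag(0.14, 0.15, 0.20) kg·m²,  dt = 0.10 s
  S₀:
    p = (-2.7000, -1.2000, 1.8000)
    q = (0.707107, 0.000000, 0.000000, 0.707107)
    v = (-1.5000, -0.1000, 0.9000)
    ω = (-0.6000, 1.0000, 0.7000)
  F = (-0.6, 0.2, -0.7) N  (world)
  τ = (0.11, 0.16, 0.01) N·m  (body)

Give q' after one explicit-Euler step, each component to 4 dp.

2q̇ = q⊗(0,ω) = (-0.4949749, -1.1313712, 0.2828428, 0.4949749)
q + ½dt·q⊗(0,ω), renormalized = (0.6808, -0.0564, 0.0141, 0.7302)

q' = (0.6808, -0.0564, 0.0141, 0.7302)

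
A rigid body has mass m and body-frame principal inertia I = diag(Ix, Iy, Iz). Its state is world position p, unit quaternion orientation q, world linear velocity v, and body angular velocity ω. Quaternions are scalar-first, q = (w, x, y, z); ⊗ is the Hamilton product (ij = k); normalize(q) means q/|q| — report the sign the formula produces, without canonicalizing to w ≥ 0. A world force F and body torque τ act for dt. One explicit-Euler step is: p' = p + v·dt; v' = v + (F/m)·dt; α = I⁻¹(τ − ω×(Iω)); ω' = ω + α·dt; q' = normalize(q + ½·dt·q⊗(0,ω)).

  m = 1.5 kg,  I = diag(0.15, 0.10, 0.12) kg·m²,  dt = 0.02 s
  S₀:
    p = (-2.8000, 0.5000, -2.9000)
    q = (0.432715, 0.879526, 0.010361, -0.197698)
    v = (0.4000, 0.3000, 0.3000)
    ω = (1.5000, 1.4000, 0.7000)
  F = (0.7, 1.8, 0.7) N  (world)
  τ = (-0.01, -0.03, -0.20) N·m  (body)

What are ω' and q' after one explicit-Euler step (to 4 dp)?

gyro term ω×Iω = (0.0196, 0.0315, -0.1050)
(τ − ω×Iω)/I = (-0.1973, -0.6150, -0.7917)
ω' = ω + α·dt = (1.4961, 1.3877, 0.6842)
q⊗(0,ω) = (-1.1954058, 0.9331024, -0.3064142, 1.5186954)
q + ½dt·q⊗(0,ω), renormalized = (0.4207, 0.8886, 0.0073, -0.1825)

ω' = (1.4961, 1.3877, 0.6842)
q' = (0.4207, 0.8886, 0.0073, -0.1825)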